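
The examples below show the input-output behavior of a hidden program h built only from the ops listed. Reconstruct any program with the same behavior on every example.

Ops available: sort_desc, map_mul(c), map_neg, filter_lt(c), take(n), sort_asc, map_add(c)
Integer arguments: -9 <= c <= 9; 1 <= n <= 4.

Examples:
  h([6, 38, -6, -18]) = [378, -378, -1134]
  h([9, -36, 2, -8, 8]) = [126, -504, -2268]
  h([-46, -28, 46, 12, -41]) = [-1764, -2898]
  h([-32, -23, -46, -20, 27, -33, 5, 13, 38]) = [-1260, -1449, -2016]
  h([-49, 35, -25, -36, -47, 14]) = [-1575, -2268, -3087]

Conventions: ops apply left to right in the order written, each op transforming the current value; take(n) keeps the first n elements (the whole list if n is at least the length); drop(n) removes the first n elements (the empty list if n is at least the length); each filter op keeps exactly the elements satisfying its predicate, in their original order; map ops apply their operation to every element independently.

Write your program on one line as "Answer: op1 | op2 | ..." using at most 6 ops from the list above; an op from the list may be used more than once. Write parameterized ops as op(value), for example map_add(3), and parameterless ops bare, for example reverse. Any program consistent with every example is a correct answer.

take(4) | filter_lt(7) | map_mul(-9) | sort_asc | take(3) | map_mul(-7)

Check, running the answer program on each example:
  [6, 38, -6, -18] -> [6, 38, -6, -18] -> [6, -6, -18] -> [-54, 54, 162] -> [-54, 54, 162] -> [-54, 54, 162] -> [378, -378, -1134]
  [9, -36, 2, -8, 8] -> [9, -36, 2, -8] -> [-36, 2, -8] -> [324, -18, 72] -> [-18, 72, 324] -> [-18, 72, 324] -> [126, -504, -2268]
  [-46, -28, 46, 12, -41] -> [-46, -28, 46, 12] -> [-46, -28] -> [414, 252] -> [252, 414] -> [252, 414] -> [-1764, -2898]
  [-32, -23, -46, -20, 27, -33, 5, 13, 38] -> [-32, -23, -46, -20] -> [-32, -23, -46, -20] -> [288, 207, 414, 180] -> [180, 207, 288, 414] -> [180, 207, 288] -> [-1260, -1449, -2016]
  [-49, 35, -25, -36, -47, 14] -> [-49, 35, -25, -36] -> [-49, -25, -36] -> [441, 225, 324] -> [225, 324, 441] -> [225, 324, 441] -> [-1575, -2268, -3087]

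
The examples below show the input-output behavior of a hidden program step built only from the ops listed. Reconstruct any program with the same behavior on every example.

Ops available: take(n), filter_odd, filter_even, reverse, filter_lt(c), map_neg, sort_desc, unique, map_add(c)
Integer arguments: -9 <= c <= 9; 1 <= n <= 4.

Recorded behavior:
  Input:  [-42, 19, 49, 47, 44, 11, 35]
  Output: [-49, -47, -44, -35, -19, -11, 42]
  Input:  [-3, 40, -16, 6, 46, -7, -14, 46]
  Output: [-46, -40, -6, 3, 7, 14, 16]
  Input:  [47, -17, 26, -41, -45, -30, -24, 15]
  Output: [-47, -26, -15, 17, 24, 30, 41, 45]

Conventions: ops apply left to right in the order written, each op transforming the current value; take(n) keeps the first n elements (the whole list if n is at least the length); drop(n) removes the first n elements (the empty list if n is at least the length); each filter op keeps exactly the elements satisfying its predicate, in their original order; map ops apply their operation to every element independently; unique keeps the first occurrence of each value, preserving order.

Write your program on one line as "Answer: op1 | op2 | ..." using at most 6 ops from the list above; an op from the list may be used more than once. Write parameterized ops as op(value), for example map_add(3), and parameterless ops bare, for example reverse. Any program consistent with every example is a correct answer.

reverse | map_neg | sort_desc | reverse | unique

Check, running the answer program on each example:
  [-42, 19, 49, 47, 44, 11, 35] -> [35, 11, 44, 47, 49, 19, -42] -> [-35, -11, -44, -47, -49, -19, 42] -> [42, -11, -19, -35, -44, -47, -49] -> [-49, -47, -44, -35, -19, -11, 42] -> [-49, -47, -44, -35, -19, -11, 42]
  [-3, 40, -16, 6, 46, -7, -14, 46] -> [46, -14, -7, 46, 6, -16, 40, -3] -> [-46, 14, 7, -46, -6, 16, -40, 3] -> [16, 14, 7, 3, -6, -40, -46, -46] -> [-46, -46, -40, -6, 3, 7, 14, 16] -> [-46, -40, -6, 3, 7, 14, 16]
  [47, -17, 26, -41, -45, -30, -24, 15] -> [15, -24, -30, -45, -41, 26, -17, 47] -> [-15, 24, 30, 45, 41, -26, 17, -47] -> [45, 41, 30, 24, 17, -15, -26, -47] -> [-47, -26, -15, 17, 24, 30, 41, 45] -> [-47, -26, -15, 17, 24, 30, 41, 45]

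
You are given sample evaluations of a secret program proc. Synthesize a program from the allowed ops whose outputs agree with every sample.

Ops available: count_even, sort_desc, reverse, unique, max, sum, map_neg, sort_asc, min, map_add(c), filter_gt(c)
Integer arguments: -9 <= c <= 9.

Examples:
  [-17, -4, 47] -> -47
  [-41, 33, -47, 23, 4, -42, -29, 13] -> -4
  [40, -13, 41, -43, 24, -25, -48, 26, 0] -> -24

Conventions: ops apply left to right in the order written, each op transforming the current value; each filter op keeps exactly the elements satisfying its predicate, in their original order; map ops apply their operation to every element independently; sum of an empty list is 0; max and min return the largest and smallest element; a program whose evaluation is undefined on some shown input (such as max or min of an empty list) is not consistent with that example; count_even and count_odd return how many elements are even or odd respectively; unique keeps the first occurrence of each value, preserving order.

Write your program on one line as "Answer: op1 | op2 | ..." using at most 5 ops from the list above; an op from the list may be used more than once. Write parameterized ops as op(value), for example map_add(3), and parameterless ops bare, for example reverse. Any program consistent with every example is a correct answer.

filter_gt(1) | map_neg | sort_desc | max

Check, running the answer program on each example:
  [-17, -4, 47] -> [47] -> [-47] -> [-47] -> -47
  [-41, 33, -47, 23, 4, -42, -29, 13] -> [33, 23, 4, 13] -> [-33, -23, -4, -13] -> [-4, -13, -23, -33] -> -4
  [40, -13, 41, -43, 24, -25, -48, 26, 0] -> [40, 41, 24, 26] -> [-40, -41, -24, -26] -> [-24, -26, -40, -41] -> -24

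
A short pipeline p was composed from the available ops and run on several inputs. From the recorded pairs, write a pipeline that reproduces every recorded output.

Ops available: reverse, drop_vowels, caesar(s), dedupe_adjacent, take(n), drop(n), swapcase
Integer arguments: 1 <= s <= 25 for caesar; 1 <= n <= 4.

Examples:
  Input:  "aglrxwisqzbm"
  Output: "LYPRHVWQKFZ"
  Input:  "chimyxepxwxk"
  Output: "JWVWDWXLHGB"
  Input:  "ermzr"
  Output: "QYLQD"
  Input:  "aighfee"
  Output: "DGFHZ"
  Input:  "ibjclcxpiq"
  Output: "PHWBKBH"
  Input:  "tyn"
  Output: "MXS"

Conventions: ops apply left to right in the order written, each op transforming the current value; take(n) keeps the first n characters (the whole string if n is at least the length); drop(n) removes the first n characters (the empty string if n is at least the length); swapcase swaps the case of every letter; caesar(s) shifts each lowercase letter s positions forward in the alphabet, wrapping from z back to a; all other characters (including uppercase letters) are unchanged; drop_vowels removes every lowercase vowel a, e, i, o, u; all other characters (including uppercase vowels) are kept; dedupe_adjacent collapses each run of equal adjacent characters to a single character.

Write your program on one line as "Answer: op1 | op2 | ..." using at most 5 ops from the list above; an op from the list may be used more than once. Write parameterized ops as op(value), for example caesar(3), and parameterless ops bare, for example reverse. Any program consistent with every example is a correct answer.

reverse | caesar(25) | dedupe_adjacent | drop_vowels | swapcase

Check, running the answer program on each example:
  "aglrxwisqzbm" -> "mbzqsiwxrlga" -> "layprhvwqkfz" -> "layprhvwqkfz" -> "lyprhvwqkfz" -> "LYPRHVWQKFZ"
  "chimyxepxwxk" -> "kxwxpexymihc" -> "jwvwodwxlhgb" -> "jwvwodwxlhgb" -> "jwvwdwxlhgb" -> "JWVWDWXLHGB"
  "ermzr" -> "rzmre" -> "qylqd" -> "qylqd" -> "qylqd" -> "QYLQD"
  "aighfee" -> "eefhgia" -> "ddegfhz" -> "degfhz" -> "dgfhz" -> "DGFHZ"
  "ibjclcxpiq" -> "qipxclcjbi" -> "phowbkbiah" -> "phowbkbiah" -> "phwbkbh" -> "PHWBKBH"
  "tyn" -> "nyt" -> "mxs" -> "mxs" -> "mxs" -> "MXS"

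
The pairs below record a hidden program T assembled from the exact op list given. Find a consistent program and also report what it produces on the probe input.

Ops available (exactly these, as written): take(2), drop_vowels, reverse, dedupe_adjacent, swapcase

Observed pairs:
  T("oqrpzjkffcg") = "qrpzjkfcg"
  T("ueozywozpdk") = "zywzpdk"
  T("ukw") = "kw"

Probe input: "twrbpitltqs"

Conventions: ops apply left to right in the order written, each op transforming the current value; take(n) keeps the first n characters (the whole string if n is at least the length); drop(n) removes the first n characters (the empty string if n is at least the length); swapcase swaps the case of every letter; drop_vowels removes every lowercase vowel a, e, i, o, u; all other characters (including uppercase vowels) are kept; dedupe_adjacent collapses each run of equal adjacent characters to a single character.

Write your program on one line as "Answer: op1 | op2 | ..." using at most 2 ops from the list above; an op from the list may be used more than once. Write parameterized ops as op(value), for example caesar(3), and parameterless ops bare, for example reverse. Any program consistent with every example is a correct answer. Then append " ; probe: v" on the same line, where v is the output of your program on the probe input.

dedupe_adjacent | drop_vowels ; probe: "twrbptltqs"

Check, running the answer program on each example:
  "oqrpzjkffcg" -> "oqrpzjkfcg" -> "qrpzjkfcg"
  "ueozywozpdk" -> "ueozywozpdk" -> "zywzpdk"
  "ukw" -> "ukw" -> "kw"
  probe: "twrbpitltqs" -> "twrbpitltqs" -> "twrbptltqs"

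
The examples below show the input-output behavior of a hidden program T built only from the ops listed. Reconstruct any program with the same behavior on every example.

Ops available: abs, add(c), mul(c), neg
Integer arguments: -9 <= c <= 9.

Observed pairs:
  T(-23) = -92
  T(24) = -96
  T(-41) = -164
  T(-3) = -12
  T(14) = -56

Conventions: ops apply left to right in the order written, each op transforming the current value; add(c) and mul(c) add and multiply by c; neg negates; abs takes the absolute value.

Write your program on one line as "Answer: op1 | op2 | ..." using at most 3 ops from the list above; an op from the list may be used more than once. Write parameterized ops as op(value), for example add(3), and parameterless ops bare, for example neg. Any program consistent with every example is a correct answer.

abs | mul(-4)

Check, running the answer program on each example:
  -23 -> 23 -> -92
  24 -> 24 -> -96
  -41 -> 41 -> -164
  -3 -> 3 -> -12
  14 -> 14 -> -56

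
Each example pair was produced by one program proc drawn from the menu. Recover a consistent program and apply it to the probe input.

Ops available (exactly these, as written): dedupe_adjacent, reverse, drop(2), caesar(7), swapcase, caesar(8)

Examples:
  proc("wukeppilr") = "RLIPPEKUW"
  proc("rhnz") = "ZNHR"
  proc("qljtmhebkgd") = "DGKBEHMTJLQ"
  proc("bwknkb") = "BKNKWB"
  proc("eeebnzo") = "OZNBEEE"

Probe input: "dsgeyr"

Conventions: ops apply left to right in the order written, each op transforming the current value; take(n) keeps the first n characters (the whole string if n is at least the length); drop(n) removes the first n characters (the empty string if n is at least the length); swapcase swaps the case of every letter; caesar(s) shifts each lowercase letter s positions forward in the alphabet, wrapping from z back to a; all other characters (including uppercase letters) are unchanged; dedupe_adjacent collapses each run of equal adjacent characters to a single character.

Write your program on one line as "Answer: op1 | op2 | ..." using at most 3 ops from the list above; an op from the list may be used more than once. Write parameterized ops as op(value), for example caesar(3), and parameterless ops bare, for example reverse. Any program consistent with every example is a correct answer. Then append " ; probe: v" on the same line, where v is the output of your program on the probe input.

reverse | swapcase ; probe: "RYEGSD"

Check, running the answer program on each example:
  "wukeppilr" -> "rlippekuw" -> "RLIPPEKUW"
  "rhnz" -> "znhr" -> "ZNHR"
  "qljtmhebkgd" -> "dgkbehmtjlq" -> "DGKBEHMTJLQ"
  "bwknkb" -> "bknkwb" -> "BKNKWB"
  "eeebnzo" -> "oznbeee" -> "OZNBEEE"
  probe: "dsgeyr" -> "ryegsd" -> "RYEGSD"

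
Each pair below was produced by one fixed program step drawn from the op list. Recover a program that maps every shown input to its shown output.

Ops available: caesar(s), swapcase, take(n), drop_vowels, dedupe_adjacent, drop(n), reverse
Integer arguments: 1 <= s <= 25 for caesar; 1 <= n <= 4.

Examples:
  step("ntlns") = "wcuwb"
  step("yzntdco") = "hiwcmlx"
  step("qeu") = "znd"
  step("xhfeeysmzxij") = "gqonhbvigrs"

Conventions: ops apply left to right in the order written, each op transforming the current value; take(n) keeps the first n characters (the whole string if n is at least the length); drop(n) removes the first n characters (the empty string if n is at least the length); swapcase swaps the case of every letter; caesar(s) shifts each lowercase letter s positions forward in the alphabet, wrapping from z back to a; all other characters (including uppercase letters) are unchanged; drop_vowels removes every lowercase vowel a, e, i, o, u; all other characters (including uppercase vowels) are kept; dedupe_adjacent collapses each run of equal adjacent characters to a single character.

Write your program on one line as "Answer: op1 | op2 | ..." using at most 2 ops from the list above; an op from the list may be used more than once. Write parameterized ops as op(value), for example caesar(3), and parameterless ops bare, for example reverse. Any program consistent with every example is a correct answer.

dedupe_adjacent | caesar(9)

Check, running the answer program on each example:
  "ntlns" -> "ntlns" -> "wcuwb"
  "yzntdco" -> "yzntdco" -> "hiwcmlx"
  "qeu" -> "qeu" -> "znd"
  "xhfeeysmzxij" -> "xhfeysmzxij" -> "gqonhbvigrs"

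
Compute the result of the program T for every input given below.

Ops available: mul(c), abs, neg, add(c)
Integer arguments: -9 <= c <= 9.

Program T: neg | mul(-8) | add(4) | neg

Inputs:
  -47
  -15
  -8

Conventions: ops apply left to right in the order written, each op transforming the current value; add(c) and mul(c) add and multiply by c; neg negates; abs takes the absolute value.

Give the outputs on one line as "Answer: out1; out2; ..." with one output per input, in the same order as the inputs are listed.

372; 116; 60

Execution, op by op:
  -47 -> 47 -> -376 -> -372 -> 372
  -15 -> 15 -> -120 -> -116 -> 116
  -8 -> 8 -> -64 -> -60 -> 60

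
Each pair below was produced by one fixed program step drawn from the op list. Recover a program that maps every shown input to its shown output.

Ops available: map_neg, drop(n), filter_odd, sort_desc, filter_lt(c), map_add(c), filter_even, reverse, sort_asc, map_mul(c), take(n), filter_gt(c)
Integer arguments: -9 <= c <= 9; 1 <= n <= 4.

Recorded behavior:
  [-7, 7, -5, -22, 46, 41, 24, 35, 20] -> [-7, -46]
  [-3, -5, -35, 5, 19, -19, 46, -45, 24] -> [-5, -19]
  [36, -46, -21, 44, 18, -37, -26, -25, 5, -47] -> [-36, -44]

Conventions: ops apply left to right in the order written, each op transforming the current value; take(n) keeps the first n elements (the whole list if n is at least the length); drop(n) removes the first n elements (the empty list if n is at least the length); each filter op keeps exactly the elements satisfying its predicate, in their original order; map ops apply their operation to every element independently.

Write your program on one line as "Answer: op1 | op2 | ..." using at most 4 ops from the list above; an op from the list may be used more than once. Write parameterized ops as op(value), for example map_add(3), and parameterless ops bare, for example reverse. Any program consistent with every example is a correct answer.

map_neg | filter_lt(2) | take(2)

Check, running the answer program on each example:
  [-7, 7, -5, -22, 46, 41, 24, 35, 20] -> [7, -7, 5, 22, -46, -41, -24, -35, -20] -> [-7, -46, -41, -24, -35, -20] -> [-7, -46]
  [-3, -5, -35, 5, 19, -19, 46, -45, 24] -> [3, 5, 35, -5, -19, 19, -46, 45, -24] -> [-5, -19, -46, -24] -> [-5, -19]
  [36, -46, -21, 44, 18, -37, -26, -25, 5, -47] -> [-36, 46, 21, -44, -18, 37, 26, 25, -5, 47] -> [-36, -44, -18, -5] -> [-36, -44]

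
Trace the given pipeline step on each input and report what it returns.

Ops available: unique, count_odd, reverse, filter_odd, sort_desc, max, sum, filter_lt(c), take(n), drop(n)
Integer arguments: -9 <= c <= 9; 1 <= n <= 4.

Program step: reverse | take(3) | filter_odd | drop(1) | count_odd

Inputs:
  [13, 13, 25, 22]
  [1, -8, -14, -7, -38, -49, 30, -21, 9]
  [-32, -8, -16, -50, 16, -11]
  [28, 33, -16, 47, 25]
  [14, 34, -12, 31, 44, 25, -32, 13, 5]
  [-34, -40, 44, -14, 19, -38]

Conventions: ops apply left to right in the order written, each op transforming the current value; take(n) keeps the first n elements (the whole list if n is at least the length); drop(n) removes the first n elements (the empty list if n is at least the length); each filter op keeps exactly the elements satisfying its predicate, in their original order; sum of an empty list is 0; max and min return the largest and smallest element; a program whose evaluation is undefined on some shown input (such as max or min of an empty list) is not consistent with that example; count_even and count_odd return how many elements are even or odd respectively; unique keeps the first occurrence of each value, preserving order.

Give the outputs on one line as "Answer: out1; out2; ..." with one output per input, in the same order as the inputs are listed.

1; 1; 0; 1; 1; 0

Execution, op by op:
  [13, 13, 25, 22] -> [22, 25, 13, 13] -> [22, 25, 13] -> [25, 13] -> [13] -> 1
  [1, -8, -14, -7, -38, -49, 30, -21, 9] -> [9, -21, 30, -49, -38, -7, -14, -8, 1] -> [9, -21, 30] -> [9, -21] -> [-21] -> 1
  [-32, -8, -16, -50, 16, -11] -> [-11, 16, -50, -16, -8, -32] -> [-11, 16, -50] -> [-11] -> [] -> 0
  [28, 33, -16, 47, 25] -> [25, 47, -16, 33, 28] -> [25, 47, -16] -> [25, 47] -> [47] -> 1
  [14, 34, -12, 31, 44, 25, -32, 13, 5] -> [5, 13, -32, 25, 44, 31, -12, 34, 14] -> [5, 13, -32] -> [5, 13] -> [13] -> 1
  [-34, -40, 44, -14, 19, -38] -> [-38, 19, -14, 44, -40, -34] -> [-38, 19, -14] -> [19] -> [] -> 0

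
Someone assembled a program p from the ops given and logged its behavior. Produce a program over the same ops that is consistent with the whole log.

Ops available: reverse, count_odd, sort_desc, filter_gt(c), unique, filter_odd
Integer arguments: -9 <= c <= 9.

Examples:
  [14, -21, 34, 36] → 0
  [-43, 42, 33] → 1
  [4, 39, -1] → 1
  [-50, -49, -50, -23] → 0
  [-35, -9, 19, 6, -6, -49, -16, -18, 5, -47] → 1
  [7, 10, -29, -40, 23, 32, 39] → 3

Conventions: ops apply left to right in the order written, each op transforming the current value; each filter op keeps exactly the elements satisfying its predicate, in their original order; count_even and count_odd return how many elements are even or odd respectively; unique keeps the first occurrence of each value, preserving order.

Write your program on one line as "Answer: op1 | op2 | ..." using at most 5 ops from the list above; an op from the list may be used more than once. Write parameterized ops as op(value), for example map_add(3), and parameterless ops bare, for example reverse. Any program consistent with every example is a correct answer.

filter_gt(-3) | reverse | filter_odd | filter_gt(5) | count_odd

Check, running the answer program on each example:
  [14, -21, 34, 36] -> [14, 34, 36] -> [36, 34, 14] -> [] -> [] -> 0
  [-43, 42, 33] -> [42, 33] -> [33, 42] -> [33] -> [33] -> 1
  [4, 39, -1] -> [4, 39, -1] -> [-1, 39, 4] -> [-1, 39] -> [39] -> 1
  [-50, -49, -50, -23] -> [] -> [] -> [] -> [] -> 0
  [-35, -9, 19, 6, -6, -49, -16, -18, 5, -47] -> [19, 6, 5] -> [5, 6, 19] -> [5, 19] -> [19] -> 1
  [7, 10, -29, -40, 23, 32, 39] -> [7, 10, 23, 32, 39] -> [39, 32, 23, 10, 7] -> [39, 23, 7] -> [39, 23, 7] -> 3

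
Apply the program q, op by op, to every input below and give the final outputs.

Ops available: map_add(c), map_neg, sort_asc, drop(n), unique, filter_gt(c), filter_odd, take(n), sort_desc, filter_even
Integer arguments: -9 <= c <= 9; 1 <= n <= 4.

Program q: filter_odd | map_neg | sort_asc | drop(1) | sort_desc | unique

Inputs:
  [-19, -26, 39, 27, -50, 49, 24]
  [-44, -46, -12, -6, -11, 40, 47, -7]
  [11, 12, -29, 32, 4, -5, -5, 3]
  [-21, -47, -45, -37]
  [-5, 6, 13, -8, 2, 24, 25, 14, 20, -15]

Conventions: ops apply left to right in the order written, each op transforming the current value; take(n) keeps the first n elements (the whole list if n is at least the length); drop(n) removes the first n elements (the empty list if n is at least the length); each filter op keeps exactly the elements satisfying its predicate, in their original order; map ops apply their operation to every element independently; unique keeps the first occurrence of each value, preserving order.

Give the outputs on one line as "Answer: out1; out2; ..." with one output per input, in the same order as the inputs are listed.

Execution, op by op:
  [-19, -26, 39, 27, -50, 49, 24] -> [-19, 39, 27, 49] -> [19, -39, -27, -49] -> [-49, -39, -27, 19] -> [-39, -27, 19] -> [19, -27, -39] -> [19, -27, -39]
  [-44, -46, -12, -6, -11, 40, 47, -7] -> [-11, 47, -7] -> [11, -47, 7] -> [-47, 7, 11] -> [7, 11] -> [11, 7] -> [11, 7]
  [11, 12, -29, 32, 4, -5, -5, 3] -> [11, -29, -5, -5, 3] -> [-11, 29, 5, 5, -3] -> [-11, -3, 5, 5, 29] -> [-3, 5, 5, 29] -> [29, 5, 5, -3] -> [29, 5, -3]
  [-21, -47, -45, -37] -> [-21, -47, -45, -37] -> [21, 47, 45, 37] -> [21, 37, 45, 47] -> [37, 45, 47] -> [47, 45, 37] -> [47, 45, 37]
  [-5, 6, 13, -8, 2, 24, 25, 14, 20, -15] -> [-5, 13, 25, -15] -> [5, -13, -25, 15] -> [-25, -13, 5, 15] -> [-13, 5, 15] -> [15, 5, -13] -> [15, 5, -13]

[19, -27, -39]; [11, 7]; [29, 5, -3]; [47, 45, 37]; [15, 5, -13]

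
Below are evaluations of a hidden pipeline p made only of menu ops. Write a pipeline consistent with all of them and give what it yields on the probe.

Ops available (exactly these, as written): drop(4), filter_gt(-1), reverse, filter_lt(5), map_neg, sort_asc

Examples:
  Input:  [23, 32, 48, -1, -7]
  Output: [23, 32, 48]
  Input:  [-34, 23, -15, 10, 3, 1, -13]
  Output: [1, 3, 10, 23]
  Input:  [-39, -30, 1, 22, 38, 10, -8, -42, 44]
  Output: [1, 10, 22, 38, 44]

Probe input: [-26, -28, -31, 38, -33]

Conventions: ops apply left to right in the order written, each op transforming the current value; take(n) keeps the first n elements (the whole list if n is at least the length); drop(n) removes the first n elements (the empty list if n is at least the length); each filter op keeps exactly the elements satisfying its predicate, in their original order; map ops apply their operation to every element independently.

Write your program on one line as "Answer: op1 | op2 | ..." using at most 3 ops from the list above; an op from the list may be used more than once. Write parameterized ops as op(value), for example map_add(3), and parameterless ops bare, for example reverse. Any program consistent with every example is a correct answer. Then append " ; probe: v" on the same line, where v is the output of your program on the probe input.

reverse | sort_asc | filter_gt(-1) ; probe: [38]

Check, running the answer program on each example:
  [23, 32, 48, -1, -7] -> [-7, -1, 48, 32, 23] -> [-7, -1, 23, 32, 48] -> [23, 32, 48]
  [-34, 23, -15, 10, 3, 1, -13] -> [-13, 1, 3, 10, -15, 23, -34] -> [-34, -15, -13, 1, 3, 10, 23] -> [1, 3, 10, 23]
  [-39, -30, 1, 22, 38, 10, -8, -42, 44] -> [44, -42, -8, 10, 38, 22, 1, -30, -39] -> [-42, -39, -30, -8, 1, 10, 22, 38, 44] -> [1, 10, 22, 38, 44]
  probe: [-26, -28, -31, 38, -33] -> [-33, 38, -31, -28, -26] -> [-33, -31, -28, -26, 38] -> [38]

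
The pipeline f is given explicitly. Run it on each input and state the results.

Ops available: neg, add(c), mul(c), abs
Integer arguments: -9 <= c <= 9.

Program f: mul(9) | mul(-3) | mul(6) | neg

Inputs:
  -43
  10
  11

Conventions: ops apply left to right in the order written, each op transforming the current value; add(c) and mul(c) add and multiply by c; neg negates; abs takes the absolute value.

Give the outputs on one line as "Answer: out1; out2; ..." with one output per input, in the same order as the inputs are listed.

-6966; 1620; 1782

Execution, op by op:
  -43 -> -387 -> 1161 -> 6966 -> -6966
  10 -> 90 -> -270 -> -1620 -> 1620
  11 -> 99 -> -297 -> -1782 -> 1782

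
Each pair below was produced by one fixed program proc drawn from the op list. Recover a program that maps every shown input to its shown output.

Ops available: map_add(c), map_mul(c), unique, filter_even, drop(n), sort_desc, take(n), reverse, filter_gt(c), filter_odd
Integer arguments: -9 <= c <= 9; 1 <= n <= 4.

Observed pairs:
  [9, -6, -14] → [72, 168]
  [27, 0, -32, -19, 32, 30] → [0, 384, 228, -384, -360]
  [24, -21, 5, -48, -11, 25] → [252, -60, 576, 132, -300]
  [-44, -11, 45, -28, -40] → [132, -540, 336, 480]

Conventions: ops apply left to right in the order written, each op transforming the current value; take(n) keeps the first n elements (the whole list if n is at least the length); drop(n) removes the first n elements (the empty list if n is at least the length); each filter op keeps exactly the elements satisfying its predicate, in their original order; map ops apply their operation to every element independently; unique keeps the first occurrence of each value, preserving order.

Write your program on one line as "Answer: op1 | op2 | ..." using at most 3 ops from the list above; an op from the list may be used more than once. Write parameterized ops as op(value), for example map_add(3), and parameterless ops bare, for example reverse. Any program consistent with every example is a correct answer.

map_mul(3) | drop(1) | map_mul(-4)

Check, running the answer program on each example:
  [9, -6, -14] -> [27, -18, -42] -> [-18, -42] -> [72, 168]
  [27, 0, -32, -19, 32, 30] -> [81, 0, -96, -57, 96, 90] -> [0, -96, -57, 96, 90] -> [0, 384, 228, -384, -360]
  [24, -21, 5, -48, -11, 25] -> [72, -63, 15, -144, -33, 75] -> [-63, 15, -144, -33, 75] -> [252, -60, 576, 132, -300]
  [-44, -11, 45, -28, -40] -> [-132, -33, 135, -84, -120] -> [-33, 135, -84, -120] -> [132, -540, 336, 480]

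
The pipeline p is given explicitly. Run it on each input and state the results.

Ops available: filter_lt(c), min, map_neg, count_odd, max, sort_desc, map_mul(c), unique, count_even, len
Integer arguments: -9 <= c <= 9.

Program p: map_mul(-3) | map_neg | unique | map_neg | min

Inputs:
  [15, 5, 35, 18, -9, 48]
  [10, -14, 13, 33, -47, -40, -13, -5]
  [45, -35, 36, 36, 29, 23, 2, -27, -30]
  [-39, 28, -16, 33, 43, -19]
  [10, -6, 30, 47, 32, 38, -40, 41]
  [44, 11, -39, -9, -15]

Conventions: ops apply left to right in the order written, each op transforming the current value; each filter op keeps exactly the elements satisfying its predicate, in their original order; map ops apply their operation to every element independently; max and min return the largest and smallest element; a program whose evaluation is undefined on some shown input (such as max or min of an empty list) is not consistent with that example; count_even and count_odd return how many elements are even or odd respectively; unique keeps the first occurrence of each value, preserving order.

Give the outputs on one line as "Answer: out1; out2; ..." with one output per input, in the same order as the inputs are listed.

-144; -99; -135; -129; -141; -132

Execution, op by op:
  [15, 5, 35, 18, -9, 48] -> [-45, -15, -105, -54, 27, -144] -> [45, 15, 105, 54, -27, 144] -> [45, 15, 105, 54, -27, 144] -> [-45, -15, -105, -54, 27, -144] -> -144
  [10, -14, 13, 33, -47, -40, -13, -5] -> [-30, 42, -39, -99, 141, 120, 39, 15] -> [30, -42, 39, 99, -141, -120, -39, -15] -> [30, -42, 39, 99, -141, -120, -39, -15] -> [-30, 42, -39, -99, 141, 120, 39, 15] -> -99
  [45, -35, 36, 36, 29, 23, 2, -27, -30] -> [-135, 105, -108, -108, -87, -69, -6, 81, 90] -> [135, -105, 108, 108, 87, 69, 6, -81, -90] -> [135, -105, 108, 87, 69, 6, -81, -90] -> [-135, 105, -108, -87, -69, -6, 81, 90] -> -135
  [-39, 28, -16, 33, 43, -19] -> [117, -84, 48, -99, -129, 57] -> [-117, 84, -48, 99, 129, -57] -> [-117, 84, -48, 99, 129, -57] -> [117, -84, 48, -99, -129, 57] -> -129
  [10, -6, 30, 47, 32, 38, -40, 41] -> [-30, 18, -90, -141, -96, -114, 120, -123] -> [30, -18, 90, 141, 96, 114, -120, 123] -> [30, -18, 90, 141, 96, 114, -120, 123] -> [-30, 18, -90, -141, -96, -114, 120, -123] -> -141
  [44, 11, -39, -9, -15] -> [-132, -33, 117, 27, 45] -> [132, 33, -117, -27, -45] -> [132, 33, -117, -27, -45] -> [-132, -33, 117, 27, 45] -> -132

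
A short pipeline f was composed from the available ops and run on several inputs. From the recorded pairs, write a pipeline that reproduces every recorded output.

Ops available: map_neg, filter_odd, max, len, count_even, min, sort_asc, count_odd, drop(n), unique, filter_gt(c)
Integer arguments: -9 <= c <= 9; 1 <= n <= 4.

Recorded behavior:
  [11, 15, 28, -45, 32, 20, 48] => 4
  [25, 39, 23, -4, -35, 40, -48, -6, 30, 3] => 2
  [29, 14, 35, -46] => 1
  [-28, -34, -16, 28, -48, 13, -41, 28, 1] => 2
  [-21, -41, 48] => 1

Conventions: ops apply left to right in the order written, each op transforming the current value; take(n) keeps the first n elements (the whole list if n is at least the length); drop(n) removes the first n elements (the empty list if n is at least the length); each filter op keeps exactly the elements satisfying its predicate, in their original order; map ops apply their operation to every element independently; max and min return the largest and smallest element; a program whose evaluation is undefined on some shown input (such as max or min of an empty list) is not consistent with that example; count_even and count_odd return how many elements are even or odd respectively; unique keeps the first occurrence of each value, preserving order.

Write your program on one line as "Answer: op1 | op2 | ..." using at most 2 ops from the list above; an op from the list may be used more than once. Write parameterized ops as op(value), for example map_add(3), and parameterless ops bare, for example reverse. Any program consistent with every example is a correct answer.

filter_gt(-2) | count_even

Check, running the answer program on each example:
  [11, 15, 28, -45, 32, 20, 48] -> [11, 15, 28, 32, 20, 48] -> 4
  [25, 39, 23, -4, -35, 40, -48, -6, 30, 3] -> [25, 39, 23, 40, 30, 3] -> 2
  [29, 14, 35, -46] -> [29, 14, 35] -> 1
  [-28, -34, -16, 28, -48, 13, -41, 28, 1] -> [28, 13, 28, 1] -> 2
  [-21, -41, 48] -> [48] -> 1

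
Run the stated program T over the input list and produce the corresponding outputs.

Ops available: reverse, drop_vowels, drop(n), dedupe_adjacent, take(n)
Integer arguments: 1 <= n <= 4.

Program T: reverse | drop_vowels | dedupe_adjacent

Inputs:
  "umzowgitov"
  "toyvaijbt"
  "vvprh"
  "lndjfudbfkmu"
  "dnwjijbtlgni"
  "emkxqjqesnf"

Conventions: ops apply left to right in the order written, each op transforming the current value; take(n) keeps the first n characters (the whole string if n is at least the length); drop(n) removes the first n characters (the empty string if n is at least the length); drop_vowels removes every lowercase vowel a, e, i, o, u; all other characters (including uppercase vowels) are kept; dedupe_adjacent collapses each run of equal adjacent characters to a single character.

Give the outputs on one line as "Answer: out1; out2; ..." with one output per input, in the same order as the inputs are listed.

"vtgwzm"; "tbjvyt"; "hrpv"; "mkfbdfjdnl"; "ngltbjwnd"; "fnsqjqxkm"

Execution, op by op:
  "umzowgitov" -> "votigwozmu" -> "vtgwzm" -> "vtgwzm"
  "toyvaijbt" -> "tbjiavyot" -> "tbjvyt" -> "tbjvyt"
  "vvprh" -> "hrpvv" -> "hrpvv" -> "hrpv"
  "lndjfudbfkmu" -> "umkfbdufjdnl" -> "mkfbdfjdnl" -> "mkfbdfjdnl"
  "dnwjijbtlgni" -> "ingltbjijwnd" -> "ngltbjjwnd" -> "ngltbjwnd"
  "emkxqjqesnf" -> "fnseqjqxkme" -> "fnsqjqxkm" -> "fnsqjqxkm"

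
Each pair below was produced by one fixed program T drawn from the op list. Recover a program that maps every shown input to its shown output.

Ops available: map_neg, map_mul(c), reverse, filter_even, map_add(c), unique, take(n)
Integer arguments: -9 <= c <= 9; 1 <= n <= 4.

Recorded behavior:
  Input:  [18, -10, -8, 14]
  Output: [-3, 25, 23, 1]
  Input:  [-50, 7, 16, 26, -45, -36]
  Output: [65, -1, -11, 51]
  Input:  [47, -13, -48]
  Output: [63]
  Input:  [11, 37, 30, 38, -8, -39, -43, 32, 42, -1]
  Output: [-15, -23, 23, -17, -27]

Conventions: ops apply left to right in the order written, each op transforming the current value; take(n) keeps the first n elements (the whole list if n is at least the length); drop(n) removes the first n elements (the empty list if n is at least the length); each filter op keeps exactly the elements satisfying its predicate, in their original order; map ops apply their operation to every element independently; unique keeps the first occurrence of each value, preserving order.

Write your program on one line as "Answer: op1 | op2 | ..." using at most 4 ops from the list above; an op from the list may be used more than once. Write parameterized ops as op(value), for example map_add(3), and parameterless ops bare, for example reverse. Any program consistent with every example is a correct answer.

map_neg | map_add(8) | filter_even | map_add(7)

Check, running the answer program on each example:
  [18, -10, -8, 14] -> [-18, 10, 8, -14] -> [-10, 18, 16, -6] -> [-10, 18, 16, -6] -> [-3, 25, 23, 1]
  [-50, 7, 16, 26, -45, -36] -> [50, -7, -16, -26, 45, 36] -> [58, 1, -8, -18, 53, 44] -> [58, -8, -18, 44] -> [65, -1, -11, 51]
  [47, -13, -48] -> [-47, 13, 48] -> [-39, 21, 56] -> [56] -> [63]
  [11, 37, 30, 38, -8, -39, -43, 32, 42, -1] -> [-11, -37, -30, -38, 8, 39, 43, -32, -42, 1] -> [-3, -29, -22, -30, 16, 47, 51, -24, -34, 9] -> [-22, -30, 16, -24, -34] -> [-15, -23, 23, -17, -27]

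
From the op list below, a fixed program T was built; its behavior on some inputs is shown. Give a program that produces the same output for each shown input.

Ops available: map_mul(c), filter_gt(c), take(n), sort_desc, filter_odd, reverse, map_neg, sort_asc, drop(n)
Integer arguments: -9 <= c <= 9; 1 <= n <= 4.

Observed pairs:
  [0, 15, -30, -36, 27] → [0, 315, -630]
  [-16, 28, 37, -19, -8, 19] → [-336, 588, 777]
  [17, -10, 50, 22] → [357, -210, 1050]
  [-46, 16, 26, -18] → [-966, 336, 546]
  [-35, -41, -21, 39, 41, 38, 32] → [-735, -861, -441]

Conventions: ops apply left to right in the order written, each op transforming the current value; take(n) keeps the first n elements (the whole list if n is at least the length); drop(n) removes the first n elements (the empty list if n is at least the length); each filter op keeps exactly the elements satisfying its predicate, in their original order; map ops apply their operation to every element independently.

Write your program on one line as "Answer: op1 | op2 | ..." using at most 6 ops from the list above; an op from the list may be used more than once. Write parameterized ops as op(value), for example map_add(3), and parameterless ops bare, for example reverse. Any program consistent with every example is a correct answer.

reverse | map_mul(-7) | map_mul(-3) | reverse | take(3)

Check, running the answer program on each example:
  [0, 15, -30, -36, 27] -> [27, -36, -30, 15, 0] -> [-189, 252, 210, -105, 0] -> [567, -756, -630, 315, 0] -> [0, 315, -630, -756, 567] -> [0, 315, -630]
  [-16, 28, 37, -19, -8, 19] -> [19, -8, -19, 37, 28, -16] -> [-133, 56, 133, -259, -196, 112] -> [399, -168, -399, 777, 588, -336] -> [-336, 588, 777, -399, -168, 399] -> [-336, 588, 777]
  [17, -10, 50, 22] -> [22, 50, -10, 17] -> [-154, -350, 70, -119] -> [462, 1050, -210, 357] -> [357, -210, 1050, 462] -> [357, -210, 1050]
  [-46, 16, 26, -18] -> [-18, 26, 16, -46] -> [126, -182, -112, 322] -> [-378, 546, 336, -966] -> [-966, 336, 546, -378] -> [-966, 336, 546]
  [-35, -41, -21, 39, 41, 38, 32] -> [32, 38, 41, 39, -21, -41, -35] -> [-224, -266, -287, -273, 147, 287, 245] -> [672, 798, 861, 819, -441, -861, -735] -> [-735, -861, -441, 819, 861, 798, 672] -> [-735, -861, -441]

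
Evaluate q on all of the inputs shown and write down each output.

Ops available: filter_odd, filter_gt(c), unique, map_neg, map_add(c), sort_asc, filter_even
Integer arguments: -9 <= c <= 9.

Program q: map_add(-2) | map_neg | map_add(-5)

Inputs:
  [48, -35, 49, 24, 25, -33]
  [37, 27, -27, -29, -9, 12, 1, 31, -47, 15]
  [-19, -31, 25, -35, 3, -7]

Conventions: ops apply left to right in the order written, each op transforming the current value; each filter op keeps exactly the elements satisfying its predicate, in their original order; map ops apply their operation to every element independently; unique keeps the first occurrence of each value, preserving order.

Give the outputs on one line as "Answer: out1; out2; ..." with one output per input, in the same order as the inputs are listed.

Execution, op by op:
  [48, -35, 49, 24, 25, -33] -> [46, -37, 47, 22, 23, -35] -> [-46, 37, -47, -22, -23, 35] -> [-51, 32, -52, -27, -28, 30]
  [37, 27, -27, -29, -9, 12, 1, 31, -47, 15] -> [35, 25, -29, -31, -11, 10, -1, 29, -49, 13] -> [-35, -25, 29, 31, 11, -10, 1, -29, 49, -13] -> [-40, -30, 24, 26, 6, -15, -4, -34, 44, -18]
  [-19, -31, 25, -35, 3, -7] -> [-21, -33, 23, -37, 1, -9] -> [21, 33, -23, 37, -1, 9] -> [16, 28, -28, 32, -6, 4]

[-51, 32, -52, -27, -28, 30]; [-40, -30, 24, 26, 6, -15, -4, -34, 44, -18]; [16, 28, -28, 32, -6, 4]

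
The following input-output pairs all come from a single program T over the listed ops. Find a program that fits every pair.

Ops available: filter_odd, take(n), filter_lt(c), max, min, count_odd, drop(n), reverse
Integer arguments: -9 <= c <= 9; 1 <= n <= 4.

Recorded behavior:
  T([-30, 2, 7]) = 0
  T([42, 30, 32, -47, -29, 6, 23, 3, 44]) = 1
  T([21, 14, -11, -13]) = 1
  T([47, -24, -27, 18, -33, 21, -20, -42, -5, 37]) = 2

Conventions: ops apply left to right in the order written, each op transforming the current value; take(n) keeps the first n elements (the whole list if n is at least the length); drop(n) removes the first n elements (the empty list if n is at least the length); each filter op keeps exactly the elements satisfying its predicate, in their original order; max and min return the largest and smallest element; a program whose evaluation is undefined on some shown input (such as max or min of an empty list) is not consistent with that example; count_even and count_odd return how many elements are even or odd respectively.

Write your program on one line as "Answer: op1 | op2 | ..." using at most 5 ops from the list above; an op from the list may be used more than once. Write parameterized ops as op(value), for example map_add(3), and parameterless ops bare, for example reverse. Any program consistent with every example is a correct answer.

filter_lt(1) | drop(1) | filter_lt(-7) | reverse | count_odd

Check, running the answer program on each example:
  [-30, 2, 7] -> [-30] -> [] -> [] -> [] -> 0
  [42, 30, 32, -47, -29, 6, 23, 3, 44] -> [-47, -29] -> [-29] -> [-29] -> [-29] -> 1
  [21, 14, -11, -13] -> [-11, -13] -> [-13] -> [-13] -> [-13] -> 1
  [47, -24, -27, 18, -33, 21, -20, -42, -5, 37] -> [-24, -27, -33, -20, -42, -5] -> [-27, -33, -20, -42, -5] -> [-27, -33, -20, -42] -> [-42, -20, -33, -27] -> 2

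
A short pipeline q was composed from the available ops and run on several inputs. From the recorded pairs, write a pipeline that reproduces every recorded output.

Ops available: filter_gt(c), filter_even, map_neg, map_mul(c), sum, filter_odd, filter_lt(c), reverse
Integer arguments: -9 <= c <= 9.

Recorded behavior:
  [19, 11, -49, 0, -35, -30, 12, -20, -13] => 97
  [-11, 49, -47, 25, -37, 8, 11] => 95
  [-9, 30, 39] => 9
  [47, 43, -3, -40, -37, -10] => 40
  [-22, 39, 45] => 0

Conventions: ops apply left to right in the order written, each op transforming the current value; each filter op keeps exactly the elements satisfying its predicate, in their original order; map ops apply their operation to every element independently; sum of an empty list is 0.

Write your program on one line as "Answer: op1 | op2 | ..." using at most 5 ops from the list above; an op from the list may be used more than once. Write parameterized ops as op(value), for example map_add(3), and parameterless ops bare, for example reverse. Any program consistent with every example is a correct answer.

filter_odd | filter_lt(1) | map_neg | reverse | sum

Check, running the answer program on each example:
  [19, 11, -49, 0, -35, -30, 12, -20, -13] -> [19, 11, -49, -35, -13] -> [-49, -35, -13] -> [49, 35, 13] -> [13, 35, 49] -> 97
  [-11, 49, -47, 25, -37, 8, 11] -> [-11, 49, -47, 25, -37, 11] -> [-11, -47, -37] -> [11, 47, 37] -> [37, 47, 11] -> 95
  [-9, 30, 39] -> [-9, 39] -> [-9] -> [9] -> [9] -> 9
  [47, 43, -3, -40, -37, -10] -> [47, 43, -3, -37] -> [-3, -37] -> [3, 37] -> [37, 3] -> 40
  [-22, 39, 45] -> [39, 45] -> [] -> [] -> [] -> 0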